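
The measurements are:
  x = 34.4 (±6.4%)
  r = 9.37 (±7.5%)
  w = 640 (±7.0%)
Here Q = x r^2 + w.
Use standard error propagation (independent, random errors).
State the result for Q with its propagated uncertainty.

Let p = x·r^2 = 3020. δp/p = √((1·δx/x)² + (2·δr/r)²) = √(0.00410 + 0.0225) = 0.163, so δp = 493.
Q = p + w: δQ = √(δp² + δw²) = √(2.43e+05 + 2010) = 495
Q = 3660.

3660 ± 495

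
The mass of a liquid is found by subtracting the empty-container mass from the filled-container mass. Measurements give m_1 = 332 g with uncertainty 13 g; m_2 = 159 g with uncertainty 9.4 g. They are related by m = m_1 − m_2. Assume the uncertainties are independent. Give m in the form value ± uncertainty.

173 ± 16.0 g

m is a linear combination, so absolute uncertainties add in quadrature:
  (δm_1)² = 169;  (δm_2)² = 88.4
δm = √(257) = 16.0 g
m = 173 g.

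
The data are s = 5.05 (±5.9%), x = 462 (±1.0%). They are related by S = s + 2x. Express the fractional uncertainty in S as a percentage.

0.995%

S is a linear combination, so absolute uncertainties add in quadrature:
  (δs)² = 0.0888;  (2·δx)² = 85.4
δS = √(85.5) = 9.24
S = 929, so δS/S = 9.24/929 = 0.00995.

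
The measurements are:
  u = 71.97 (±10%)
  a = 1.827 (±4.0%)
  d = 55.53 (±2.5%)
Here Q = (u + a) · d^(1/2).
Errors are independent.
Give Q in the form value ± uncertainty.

549.9 ± 54.1

Let w = u + a = 73.80. δw = √(δu² + δa²) = √(51.8 + 0.00534) = 7.20, so δw/w = 0.0975.
Q is then a monomial in w, d:
δQ/Q = √((δw/w)² + (½·δd/d)²) = √(0.00951 + 0.000156) = 0.0983
Q = 549.9, so δQ = 0.0983 × 549.9 = 54.1.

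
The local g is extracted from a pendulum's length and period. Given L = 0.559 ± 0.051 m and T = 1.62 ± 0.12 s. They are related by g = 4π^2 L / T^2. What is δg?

Each factor contributes (exponent × relative error)² to (δg/g)²:
  (1·δL/L)² = (1×0.0912)² = 0.00832;  (-2·δT/T)² = (-2×0.0741)² = 0.0219
δg/g = √(0.0303) = 0.174
g = 8.41 m/s^2, so δg = 0.174 × 8.41 = 1.46 m/s^2.

1.46 m/s^2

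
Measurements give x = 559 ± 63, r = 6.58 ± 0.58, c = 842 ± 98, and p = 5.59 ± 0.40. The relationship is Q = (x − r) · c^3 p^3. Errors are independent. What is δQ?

Let u = x − r = 552. δu = √(δx² + δr²) = √(3970 + 0.336) = 63.0, so δu/u = 0.114.
Q is then a monomial in u, c, p:
δQ/Q = √((δu/u)² + (3·δc/c)² + (3·δp/p)²) = √(0.0130 + 0.122 + 0.0461) = 0.425
Q = 5.76e+13, so δQ = 0.425 × 5.76e+13 = 2.45e+13.

2.45e+13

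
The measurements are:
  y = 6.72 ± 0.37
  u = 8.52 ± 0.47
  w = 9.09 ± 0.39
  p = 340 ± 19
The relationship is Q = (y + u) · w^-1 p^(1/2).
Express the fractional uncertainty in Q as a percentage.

Let h = y + u = 15.2. δh = √(δy² + δu²) = √(0.137 + 0.221) = 0.598, so δh/h = 0.0392.
Q is then a monomial in h, w, p:
δQ/Q = √((δh/h)² + (-1·δw/w)² + (½·δp/p)²) = √(0.00154 + 0.00184 + 0.000781) = 0.0645

6.45%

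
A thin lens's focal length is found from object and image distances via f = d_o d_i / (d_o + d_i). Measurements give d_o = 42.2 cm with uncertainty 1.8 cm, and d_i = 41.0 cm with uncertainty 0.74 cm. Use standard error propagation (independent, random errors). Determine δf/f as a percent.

2.29%

∂f/∂d_o = (d_i/(d_o+d_i))² = 0.243;  ∂f/∂d_i = (d_o/(d_o+d_i))² = 0.257
δf = √((∂f/∂d_o · δd_o)² + (∂f/∂d_i · δd_i)²) = √(0.191 + 0.0362) = 0.477 cm
f = 20.8 cm, so δf/f = 0.477/20.8 = 0.0229.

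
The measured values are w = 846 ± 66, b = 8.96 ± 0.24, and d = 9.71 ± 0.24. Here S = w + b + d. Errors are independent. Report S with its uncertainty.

S is a linear combination, so absolute uncertainties add in quadrature:
  (δw)² = 4360;  (δb)² = 0.0576;  (δd)² = 0.0576
δS = √(4360) = 66.0
S = 865.

865 ± 66.0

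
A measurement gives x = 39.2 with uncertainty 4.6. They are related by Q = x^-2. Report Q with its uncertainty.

0.000651 ± 0.000153

Q ∝ x^-2, so δQ/Q = |-2| · δx/x = 2 × 0.117 = 0.235.
Q = 0.000651, so δQ = 0.235 × 0.000651 = 0.000153.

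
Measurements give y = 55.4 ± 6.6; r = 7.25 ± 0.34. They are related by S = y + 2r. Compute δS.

For a sum/difference, combine absolute errors in quadrature:
  (δy)² = 43.6;  (2·δr)² = 0.462
δS = √(44.0) = 6.63

6.63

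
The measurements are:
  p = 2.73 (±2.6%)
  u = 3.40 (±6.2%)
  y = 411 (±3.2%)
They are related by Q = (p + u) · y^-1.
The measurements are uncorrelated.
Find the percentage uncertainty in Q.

4.84%

Let w = p + u = 6.13. δw = √(δp² + δu²) = √(0.00504 + 0.0444) = 0.222, so δw/w = 0.0363.
Q is then a monomial in w, y:
δQ/Q = √((δw/w)² + (-1·δy/y)²) = √(0.00132 + 0.00102) = 0.0484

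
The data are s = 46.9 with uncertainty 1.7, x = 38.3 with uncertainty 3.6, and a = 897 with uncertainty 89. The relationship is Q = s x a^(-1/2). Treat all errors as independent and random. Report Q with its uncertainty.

60.0 ± 6.73

Products/powers → add relative errors in quadrature, weighted by exponent:
  (1·δs/s)² = (1×0.0362)² = 0.00131;  (1·δx/x)² = (1×0.0940)² = 0.00884;  (−½·δa/a)² = (-0.5×0.0992)² = 0.00246
δQ/Q = √(0.0126) = 0.112
Q = 60.0, so δQ = 0.112 × 60.0 = 6.73.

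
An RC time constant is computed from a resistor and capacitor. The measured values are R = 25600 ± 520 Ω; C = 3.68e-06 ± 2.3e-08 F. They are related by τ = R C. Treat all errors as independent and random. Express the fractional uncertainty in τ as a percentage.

Each factor contributes (exponent × relative error)² to (δτ/τ)²:
  (1·δR/R)² = (1×0.0203)² = 0.000413;  (1·δC/C)² = (1×0.00625)² = 3.91e-05
δτ/τ = √(0.000452) = 0.0213

2.13%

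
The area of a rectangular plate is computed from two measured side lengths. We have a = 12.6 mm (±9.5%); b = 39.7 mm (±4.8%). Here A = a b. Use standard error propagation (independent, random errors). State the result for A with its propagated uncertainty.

Since A is a product/quotient, work with relative uncertainties:
  (1·δa/a)² = (1×0.0950)² = 0.00903;  (1·δb/b)² = (1×0.0480)² = 0.00230
δA/A = √(0.0113) = 0.106
A = 500 mm^2, so δA = 0.106 × 500 = 53.2 mm^2.

500 ± 53.2 mm^2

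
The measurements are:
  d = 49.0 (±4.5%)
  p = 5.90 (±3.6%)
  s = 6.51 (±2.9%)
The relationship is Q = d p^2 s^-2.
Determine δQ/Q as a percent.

10.3%

Since Q is a product/quotient, work with relative uncertainties:
  (1·δd/d)² = (1×0.0450)² = 0.00202;  (2·δp/p)² = (2×0.0360)² = 0.00518;  (-2·δs/s)² = (-2×0.0290)² = 0.00336
δQ/Q = √(0.0106) = 0.103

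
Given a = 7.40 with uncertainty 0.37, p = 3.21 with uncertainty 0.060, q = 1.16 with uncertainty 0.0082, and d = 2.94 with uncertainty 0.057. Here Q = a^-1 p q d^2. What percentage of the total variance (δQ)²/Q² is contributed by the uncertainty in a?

(δQ/Q)² = (-1·δa/a)² + (1·δp/p)² + (1·δq/q)² + (2·δd/d)²
  a term: (-1×0.0500)² = 0.00250
  p term: (1×0.0187)² = 0.000349
  q term: (1×0.00707)² = 5e-05
  d term: (2×0.0194)² = 0.00150
Total = 0.00440. Share from a = 0.00250/0.00440 = 0.568.

56.8%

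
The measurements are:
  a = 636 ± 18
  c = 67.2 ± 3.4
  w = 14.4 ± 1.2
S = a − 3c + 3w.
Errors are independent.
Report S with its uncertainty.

478 ± 21.0

S is a linear combination, so absolute uncertainties add in quadrature:
  (δa)² = 324;  (3·δc)² = 104;  (3·δw)² = 13.0
δS = √(441) = 21.0
S = 478.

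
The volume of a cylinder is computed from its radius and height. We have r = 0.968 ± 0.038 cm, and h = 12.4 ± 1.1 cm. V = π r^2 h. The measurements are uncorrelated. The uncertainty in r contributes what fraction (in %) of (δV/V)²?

(δV/V)² = (2·δr/r)² + (1·δh/h)²
  r term: (2×0.0393)² = 0.00616
  h term: (1×0.0887)² = 0.00787
Total = 0.0140. Share from r = 0.00616/0.0140 = 0.439.

43.9%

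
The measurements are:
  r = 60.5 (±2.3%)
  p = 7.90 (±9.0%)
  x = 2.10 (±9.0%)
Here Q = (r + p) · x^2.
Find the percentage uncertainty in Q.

18.1%

Let u = r + p = 68.4. δu = √(δr² + δp²) = √(1.94 + 0.506) = 1.56, so δu/u = 0.0228.
Q is then a monomial in u, x:
δQ/Q = √((δu/u)² + (2·δx/x)²) = √(0.000522 + 0.0324) = 0.181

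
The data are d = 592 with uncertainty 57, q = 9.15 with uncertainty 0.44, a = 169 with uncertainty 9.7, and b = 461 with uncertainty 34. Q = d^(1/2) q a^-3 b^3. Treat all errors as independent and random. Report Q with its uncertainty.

4520 ± 1300

Relative error in a monomial: (δQ/Q)² = Σ (nᵢ · δxᵢ/xᵢ)².
  (½·δd/d)² = (0.5×0.0963)² = 0.00232;  (1·δq/q)² = (1×0.0481)² = 0.00231;  (-3·δa/a)² = (-3×0.0574)² = 0.0296;  (3·δb/b)² = (3×0.0738)² = 0.0490
δQ/Q = √(0.0832) = 0.289
Q = 4520, so δQ = 0.289 × 4520 = 1300.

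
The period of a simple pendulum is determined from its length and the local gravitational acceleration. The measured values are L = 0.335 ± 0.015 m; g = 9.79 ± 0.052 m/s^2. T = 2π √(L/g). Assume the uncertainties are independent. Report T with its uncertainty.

Each factor contributes (exponent × relative error)² to (δT/T)²:
  (½·δL/L)² = (0.5×0.0448)² = 0.000501;  (−½·δg/g)² = (-0.5×0.00531)² = 7.05e-06
δT/T = √(0.000508) = 0.0225
T = 1.16 s, so δT = 0.0225 × 1.16 = 0.0262 s.

1.16 ± 0.0262 s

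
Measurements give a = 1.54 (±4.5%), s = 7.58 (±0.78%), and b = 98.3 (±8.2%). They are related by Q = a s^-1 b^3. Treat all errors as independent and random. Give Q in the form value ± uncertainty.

For a monomial Q ∝ a, s^-1, b^3, fractional errors add in quadrature:
  (1·δa/a)² = (1×0.0450)² = 0.00202;  (-1·δs/s)² = (-1×0.00780)² = 6.08e-05;  (3·δb/b)² = (3×0.0820)² = 0.0605
δQ/Q = √(0.0626) = 0.250
Q = 1.93e+05, so δQ = 0.250 × 1.93e+05 = 48300.

(1.93 ± 0.483) × 10^5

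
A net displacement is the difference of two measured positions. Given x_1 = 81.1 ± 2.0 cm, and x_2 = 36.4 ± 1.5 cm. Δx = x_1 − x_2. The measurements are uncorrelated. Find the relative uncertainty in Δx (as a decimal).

Absolute uncertainties add in quadrature for a linear combination:
  (δx_1)² = 4.00;  (δx_2)² = 2.25
δΔx = √(6.25) = 2.50 cm
Δx = 44.7 cm, so δΔx/Δx = 2.50/44.7 = 0.0559.

0.0559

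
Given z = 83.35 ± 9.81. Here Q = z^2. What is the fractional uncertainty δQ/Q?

0.235

Relative error in a monomial: (δQ/Q)² = Σ (nᵢ · δxᵢ/xᵢ)².
  (2·δz/z)² = (2×0.118)² = 0.0554
δQ/Q = √(0.0554) = 0.235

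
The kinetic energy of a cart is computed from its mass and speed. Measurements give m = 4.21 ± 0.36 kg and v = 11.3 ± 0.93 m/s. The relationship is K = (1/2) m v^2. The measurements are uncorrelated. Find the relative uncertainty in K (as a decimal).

Since K is a product/quotient, work with relative uncertainties:
  (1·δm/m)² = (1×0.0855)² = 0.00731;  (2·δv/v)² = (2×0.0823)² = 0.0271
δK/K = √(0.0344) = 0.185

0.185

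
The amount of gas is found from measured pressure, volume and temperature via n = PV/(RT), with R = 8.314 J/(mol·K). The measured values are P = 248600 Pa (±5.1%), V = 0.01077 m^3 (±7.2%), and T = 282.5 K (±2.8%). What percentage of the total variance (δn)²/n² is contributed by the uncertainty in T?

9.15%

(δn/n)² = (1·δP/P)² + (1·δV/V)² + (-1·δT/T)²
  P term: (1×0.0510)² = 0.00260
  V term: (1×0.0720)² = 0.00518
  T term: (-1×0.0280)² = 0.000784
Total = 0.00857. Share from T = 0.000784/0.00857 = 0.0915.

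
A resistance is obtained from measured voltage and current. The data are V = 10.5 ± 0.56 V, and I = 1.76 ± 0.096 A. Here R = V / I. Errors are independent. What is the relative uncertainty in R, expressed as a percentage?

7.63%

Relative error in a monomial: (δR/R)² = Σ (nᵢ · δxᵢ/xᵢ)².
  (1·δV/V)² = (1×0.0533)² = 0.00284;  (-1·δI/I)² = (-1×0.0545)² = 0.00298
δR/R = √(0.00582) = 0.0763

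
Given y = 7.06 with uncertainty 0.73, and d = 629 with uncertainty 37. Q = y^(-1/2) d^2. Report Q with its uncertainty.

(1.49 ± 0.191) × 10^5

Q is a product of powers, so relative uncertainties combine in quadrature:
  (−½·δy/y)² = (-0.5×0.103)² = 0.00267;  (2·δd/d)² = (2×0.0588)² = 0.0138
δQ/Q = √(0.0165) = 0.129
Q = 1.49e+05, so δQ = 0.129 × 1.49e+05 = 19100.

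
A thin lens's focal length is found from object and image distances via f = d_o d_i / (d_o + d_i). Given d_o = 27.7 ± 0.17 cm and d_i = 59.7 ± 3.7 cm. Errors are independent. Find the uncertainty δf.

0.380 cm

∂f/∂d_o = (d_i/(d_o+d_i))² = 0.467;  ∂f/∂d_i = (d_o/(d_o+d_i))² = 0.100
δf = √((∂f/∂d_o · δd_o)² + (∂f/∂d_i · δd_i)²) = √(0.00629 + 0.138) = 0.380 cm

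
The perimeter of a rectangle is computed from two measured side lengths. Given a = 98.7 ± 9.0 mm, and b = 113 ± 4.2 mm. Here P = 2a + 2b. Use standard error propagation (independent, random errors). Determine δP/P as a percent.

Absolute uncertainties add in quadrature for a linear combination:
  (2·δa)² = 324;  (2·δb)² = 70.6
δP = √(395) = 19.9 mm
P = 423 mm, so δP/P = 19.9/423 = 0.0469.

4.69%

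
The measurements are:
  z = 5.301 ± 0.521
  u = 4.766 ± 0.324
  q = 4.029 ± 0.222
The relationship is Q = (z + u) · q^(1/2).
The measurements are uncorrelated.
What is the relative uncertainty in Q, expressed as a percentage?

6.69%

Let w = z + u = 10.07. δw = √(δz² + δu²) = √(0.271 + 0.105) = 0.614, so δw/w = 0.0609.
Q is then a monomial in w, q:
δQ/Q = √((δw/w)² + (½·δq/q)²) = √(0.00371 + 0.000759) = 0.0669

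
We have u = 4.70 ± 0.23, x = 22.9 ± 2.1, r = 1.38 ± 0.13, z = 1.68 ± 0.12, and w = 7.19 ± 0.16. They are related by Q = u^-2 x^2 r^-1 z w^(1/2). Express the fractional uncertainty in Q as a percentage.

Products/powers → add relative errors in quadrature, weighted by exponent:
  (-2·δu/u)² = (-2×0.0489)² = 0.00958;  (2·δx/x)² = (2×0.0917)² = 0.0336;  (-1·δr/r)² = (-1×0.0942)² = 0.00887;  (1·δz/z)² = (1×0.0714)² = 0.00510;  (½·δw/w)² = (0.5×0.0223)² = 0.000124
δQ/Q = √(0.0573) = 0.239

23.9%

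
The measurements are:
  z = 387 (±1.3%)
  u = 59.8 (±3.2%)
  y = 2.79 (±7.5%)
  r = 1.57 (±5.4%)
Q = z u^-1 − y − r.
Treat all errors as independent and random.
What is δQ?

0.318

Let p = z·u^-1 = 6.47. δp/p = √((1·δz/z)² + (-1·δu/u)²) = √(0.000169 + 0.00102) = 0.0345, so δp = 0.224.
Q = p − y − r: δQ = √(δp² + δy² + δr²) = √(0.0500 + 0.0438 + 0.00719) = 0.318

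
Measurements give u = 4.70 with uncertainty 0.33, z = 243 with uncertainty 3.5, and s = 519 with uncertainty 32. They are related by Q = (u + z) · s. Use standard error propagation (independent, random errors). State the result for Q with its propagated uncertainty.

(1.29 ± 0.0813) × 10^5

Let w = u + z = 248. δw = √(δu² + δz²) = √(0.109 + 12.2) = 3.52, so δw/w = 0.0142.
Q is then a monomial in w, s:
δQ/Q = √((δw/w)² + (1·δs/s)²) = √(0.000201 + 0.00380) = 0.0633
Q = 1.29e+05, so δQ = 0.0633 × 1.29e+05 = 8130.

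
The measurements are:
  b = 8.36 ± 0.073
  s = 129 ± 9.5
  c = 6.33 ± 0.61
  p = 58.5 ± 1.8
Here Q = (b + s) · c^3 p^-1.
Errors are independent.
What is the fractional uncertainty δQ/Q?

0.299

Let u = b + s = 137. δu = √(δb² + δs²) = √(0.00533 + 90.2) = 9.50, so δu/u = 0.0692.
Q is then a monomial in u, c, p:
δQ/Q = √((δu/u)² + (3·δc/c)² + (-1·δp/p)²) = √(0.00478 + 0.0836 + 0.000947) = 0.299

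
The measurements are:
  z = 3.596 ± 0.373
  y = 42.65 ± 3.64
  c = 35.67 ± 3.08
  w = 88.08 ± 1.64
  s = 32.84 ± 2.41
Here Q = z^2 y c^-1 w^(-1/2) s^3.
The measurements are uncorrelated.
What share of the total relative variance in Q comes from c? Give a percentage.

7.01%

(δQ/Q)² = (2·δz/z)² + (1·δy/y)² + (-1·δc/c)² + (−½·δw/w)² + (3·δs/s)²
  z term: (2×0.104)² = 0.0430
  y term: (1×0.0853)² = 0.00728
  c term: (-1×0.0863)² = 0.00746
  w term: (-0.5×0.0186)² = 8.67e-05
  s term: (3×0.0734)² = 0.0485
Total = 0.106. Share from c = 0.00746/0.106 = 0.0701.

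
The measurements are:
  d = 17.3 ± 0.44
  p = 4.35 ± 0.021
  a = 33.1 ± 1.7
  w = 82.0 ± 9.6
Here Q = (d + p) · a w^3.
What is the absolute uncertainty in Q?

1.4e+08

Let u = d + p = 21.6. δu = √(δd² + δp²) = √(0.194 + 0.000441) = 0.441, so δu/u = 0.0203.
Q is then a monomial in u, a, w:
δQ/Q = √((δu/u)² + (1·δa/a)² + (3·δw/w)²) = √(0.000414 + 0.00264 + 0.123) = 0.356
Q = 3.95e+08, so δQ = 0.356 × 3.95e+08 = 1.4e+08.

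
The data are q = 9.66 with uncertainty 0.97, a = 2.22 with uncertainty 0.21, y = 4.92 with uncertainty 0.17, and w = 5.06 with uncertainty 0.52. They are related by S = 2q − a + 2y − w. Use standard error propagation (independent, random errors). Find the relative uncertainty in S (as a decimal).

Each term contributes (cᵢ δxᵢ)² to (δS)²:
  (2·δq)² = 3.76;  (δa)² = 0.0441;  (2·δy)² = 0.116;  (δw)² = 0.270
δS = √(4.19) = 2.05
S = 21.9, so δS/S = 2.05/21.9 = 0.0936.

0.0936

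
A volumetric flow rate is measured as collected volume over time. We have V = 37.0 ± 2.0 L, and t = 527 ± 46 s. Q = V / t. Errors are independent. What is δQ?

0.00721 L/s

Q is a product of powers, so relative uncertainties combine in quadrature:
  (1·δV/V)² = (1×0.0541)² = 0.00292;  (-1·δt/t)² = (-1×0.0873)² = 0.00762
δQ/Q = √(0.0105) = 0.103
Q = 0.0702 L/s, so δQ = 0.103 × 0.0702 = 0.00721 L/s.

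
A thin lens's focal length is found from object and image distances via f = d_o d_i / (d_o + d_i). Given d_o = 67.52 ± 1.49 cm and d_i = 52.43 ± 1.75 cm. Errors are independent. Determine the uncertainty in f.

0.623 cm

∂f/∂d_o = (d_i/(d_o+d_i))² = 0.191;  ∂f/∂d_i = (d_o/(d_o+d_i))² = 0.317
δf = √((∂f/∂d_o · δd_o)² + (∂f/∂d_i · δd_i)²) = √(0.0810 + 0.307) = 0.623 cm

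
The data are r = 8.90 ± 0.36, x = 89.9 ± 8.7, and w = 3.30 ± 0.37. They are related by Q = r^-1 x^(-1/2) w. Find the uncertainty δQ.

Each factor contributes (exponent × relative error)² to (δQ/Q)²:
  (-1·δr/r)² = (-1×0.0404)² = 0.00164;  (−½·δx/x)² = (-0.5×0.0968)² = 0.00234;  (1·δw/w)² = (1×0.112)² = 0.0126
δQ/Q = √(0.0165) = 0.129
Q = 0.0391, so δQ = 0.129 × 0.0391 = 0.00503.

0.00503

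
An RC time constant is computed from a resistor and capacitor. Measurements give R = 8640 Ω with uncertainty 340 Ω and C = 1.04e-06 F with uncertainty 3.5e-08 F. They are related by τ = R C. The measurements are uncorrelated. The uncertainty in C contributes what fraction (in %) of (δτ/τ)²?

42.2%

(δτ/τ)² = (1·δR/R)² + (1·δC/C)²
  R term: (1×0.0394)² = 0.00155
  C term: (1×0.0337)² = 0.00113
Total = 0.00268. Share from C = 0.00113/0.00268 = 0.422.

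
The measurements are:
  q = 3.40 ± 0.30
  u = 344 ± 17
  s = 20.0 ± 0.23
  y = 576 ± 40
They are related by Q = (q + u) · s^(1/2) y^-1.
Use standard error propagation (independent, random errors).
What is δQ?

Let w = q + u = 347. δw = √(δq² + δu²) = √(0.0900 + 289) = 17.0, so δw/w = 0.0489.
Q is then a monomial in w, s, y:
δQ/Q = √((δw/w)² + (½·δs/s)² + (-1·δy/y)²) = √(0.00240 + 3.31e-05 + 0.00482) = 0.0852
Q = 2.70, so δQ = 0.0852 × 2.70 = 0.230.

0.230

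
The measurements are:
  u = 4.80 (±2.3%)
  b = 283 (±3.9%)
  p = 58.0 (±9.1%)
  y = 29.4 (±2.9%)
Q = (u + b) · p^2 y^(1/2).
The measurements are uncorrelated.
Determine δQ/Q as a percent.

Let w = u + b = 288. δw = √(δu² + δb²) = √(0.0122 + 122) = 11.0, so δw/w = 0.0384.
Q is then a monomial in w, p, y:
δQ/Q = √((δw/w)² + (2·δp/p)² + (½·δy/y)²) = √(0.00147 + 0.0331 + 0.000210) = 0.187

18.7%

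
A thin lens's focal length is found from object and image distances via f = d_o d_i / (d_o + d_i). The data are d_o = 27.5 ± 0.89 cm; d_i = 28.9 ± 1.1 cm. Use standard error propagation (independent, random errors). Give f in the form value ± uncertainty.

∂f/∂d_o = (d_i/(d_o+d_i))² = 0.263;  ∂f/∂d_i = (d_o/(d_o+d_i))² = 0.238
δf = √((∂f/∂d_o · δd_o)² + (∂f/∂d_i · δd_i)²) = √(0.0546 + 0.0684) = 0.351 cm
f = 14.1 cm.

14.1 ± 0.351 cm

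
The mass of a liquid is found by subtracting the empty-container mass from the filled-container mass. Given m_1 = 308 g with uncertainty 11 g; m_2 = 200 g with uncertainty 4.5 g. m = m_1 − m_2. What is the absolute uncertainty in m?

11.9 g

m is a linear combination, so absolute uncertainties add in quadrature:
  (δm_1)² = 121;  (δm_2)² = 20.2
δm = √(141) = 11.9 g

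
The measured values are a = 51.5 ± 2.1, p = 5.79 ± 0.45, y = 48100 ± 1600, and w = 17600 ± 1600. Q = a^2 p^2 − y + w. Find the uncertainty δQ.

15800

Let h = a^2·p^2 = 88900. δh/h = √((2·δa/a)² + (2·δp/p)²) = √(0.00665 + 0.0242) = 0.176, so δh = 15600.
Q = h − y + w: δQ = √(δh² + δy² + δw²) = √(2.44e+08 + 2.56e+06 + 2.56e+06) = 15800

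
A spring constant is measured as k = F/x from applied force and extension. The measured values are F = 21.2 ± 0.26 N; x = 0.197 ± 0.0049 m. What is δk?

k is a product of powers, so relative uncertainties combine in quadrature:
  (1·δF/F)² = (1×0.0123)² = 0.000150;  (-1·δx/x)² = (-1×0.0249)² = 0.000619
δk/k = √(0.000769) = 0.0277
k = 108 N/m, so δk = 0.0277 × 108 = 2.98 N/m.

2.98 N/m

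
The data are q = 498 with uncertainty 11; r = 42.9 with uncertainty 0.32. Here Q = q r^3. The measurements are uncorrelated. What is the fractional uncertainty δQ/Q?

0.0314

Q is a product of powers, so relative uncertainties combine in quadrature:
  (1·δq/q)² = (1×0.0221)² = 0.000488;  (3·δr/r)² = (3×0.00746)² = 0.000501
δQ/Q = √(0.000989) = 0.0314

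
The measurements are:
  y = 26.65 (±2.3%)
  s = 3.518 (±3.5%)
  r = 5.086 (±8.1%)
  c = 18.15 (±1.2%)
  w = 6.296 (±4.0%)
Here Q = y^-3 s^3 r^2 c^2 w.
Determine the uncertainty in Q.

25.9

Q is a product of powers, so relative uncertainties combine in quadrature:
  (-3·δy/y)² = (-3×0.0230)² = 0.00476;  (3·δs/s)² = (3×0.0350)² = 0.0110;  (2·δr/r)² = (2×0.0810)² = 0.0262;  (2·δc/c)² = (2×0.0120)² = 0.000576;  (1·δw/w)² = (1×0.0400)² = 0.00160
δQ/Q = √(0.0442) = 0.210
Q = 123.4, so δQ = 0.210 × 123.4 = 25.9.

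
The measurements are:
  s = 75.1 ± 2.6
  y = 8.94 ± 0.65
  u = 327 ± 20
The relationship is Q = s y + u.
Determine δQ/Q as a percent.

Let p = s·y = 671. δp/p = √((1·δs/s)² + (1·δy/y)²) = √(0.00120 + 0.00529) = 0.0805, so δp = 54.1.
Q = p + u: δQ = √(δp² + δu²) = √(2920 + 400) = 57.6
Q = 998, so δQ/Q = 57.6/998 = 0.0577.

5.77%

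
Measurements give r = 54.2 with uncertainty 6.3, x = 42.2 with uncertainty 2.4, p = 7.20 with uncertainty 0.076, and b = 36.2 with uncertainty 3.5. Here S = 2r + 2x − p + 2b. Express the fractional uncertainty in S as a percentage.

5.89%

S is a linear combination, so absolute uncertainties add in quadrature:
  (2·δr)² = 159;  (2·δx)² = 23.0;  (δp)² = 0.00578;  (2·δb)² = 49.0
δS = √(231) = 15.2
S = 258, so δS/S = 15.2/258 = 0.0589.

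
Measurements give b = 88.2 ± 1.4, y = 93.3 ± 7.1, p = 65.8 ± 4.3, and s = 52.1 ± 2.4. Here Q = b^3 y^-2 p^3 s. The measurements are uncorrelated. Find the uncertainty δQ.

Products/powers → add relative errors in quadrature, weighted by exponent:
  (3·δb/b)² = (3×0.0159)² = 0.00227;  (-2·δy/y)² = (-2×0.0761)² = 0.0232;  (3·δp/p)² = (3×0.0653)² = 0.0384;  (1·δs/s)² = (1×0.0461)² = 0.00212
δQ/Q = √(0.0660) = 0.257
Q = 1.17e+09, so δQ = 0.257 × 1.17e+09 = 3.01e+08.

3.01e+08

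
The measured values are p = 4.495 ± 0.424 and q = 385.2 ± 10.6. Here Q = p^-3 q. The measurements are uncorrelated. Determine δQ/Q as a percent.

28.4%

Relative error in a monomial: (δQ/Q)² = Σ (nᵢ · δxᵢ/xᵢ)².
  (-3·δp/p)² = (-3×0.0943)² = 0.0801;  (1·δq/q)² = (1×0.0275)² = 0.000757
δQ/Q = √(0.0808) = 0.284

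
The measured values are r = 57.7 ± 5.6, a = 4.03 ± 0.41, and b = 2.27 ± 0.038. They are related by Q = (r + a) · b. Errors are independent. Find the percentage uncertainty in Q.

9.25%

Let u = r + a = 61.7. δu = √(δr² + δa²) = √(31.4 + 0.168) = 5.61, so δu/u = 0.0910.
Q is then a monomial in u, b:
δQ/Q = √((δu/u)² + (1·δb/b)²) = √(0.00827 + 0.000280) = 0.0925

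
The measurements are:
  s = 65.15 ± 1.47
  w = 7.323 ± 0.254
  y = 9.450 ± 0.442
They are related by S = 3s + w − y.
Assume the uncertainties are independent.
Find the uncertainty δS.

S is a linear combination, so absolute uncertainties add in quadrature:
  (3·δs)² = 19.4;  (δw)² = 0.0645;  (δy)² = 0.195
δS = √(19.7) = 4.44

4.44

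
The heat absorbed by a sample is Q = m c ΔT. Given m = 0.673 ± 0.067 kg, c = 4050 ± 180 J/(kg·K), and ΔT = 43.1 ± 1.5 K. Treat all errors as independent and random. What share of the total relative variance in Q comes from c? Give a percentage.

(δQ/Q)² = (1·δm/m)² + (1·δc/c)² + (1·δΔT/ΔT)²
  m term: (1×0.0996)² = 0.00991
  c term: (1×0.0444)² = 0.00198
  ΔT term: (1×0.0348)² = 0.00121
Total = 0.0131. Share from c = 0.00198/0.0131 = 0.151.

15.1%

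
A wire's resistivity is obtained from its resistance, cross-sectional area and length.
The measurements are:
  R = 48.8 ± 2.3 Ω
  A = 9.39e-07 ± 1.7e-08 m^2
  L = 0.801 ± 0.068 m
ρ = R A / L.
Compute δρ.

5.65e-06 Ω·m

Relative error in a monomial: (δρ/ρ)² = Σ (nᵢ · δxᵢ/xᵢ)².
  (1·δR/R)² = (1×0.0471)² = 0.00222;  (1·δA/A)² = (1×0.0181)² = 0.000328;  (-1·δL/L)² = (-1×0.0849)² = 0.00721
δρ/ρ = √(0.00976) = 0.0988
ρ = 5.72e-05 Ω·m, so δρ = 0.0988 × 5.72e-05 = 5.65e-06 Ω·m.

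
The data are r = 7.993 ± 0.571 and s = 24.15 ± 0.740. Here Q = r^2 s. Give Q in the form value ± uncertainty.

Relative error in a monomial: (δQ/Q)² = Σ (nᵢ · δxᵢ/xᵢ)².
  (2·δr/r)² = (2×0.0714)² = 0.0204;  (1·δs/s)² = (1×0.0306)² = 0.000939
δQ/Q = √(0.0214) = 0.146
Q = 1543, so δQ = 0.146 × 1543 = 225.

1543 ± 225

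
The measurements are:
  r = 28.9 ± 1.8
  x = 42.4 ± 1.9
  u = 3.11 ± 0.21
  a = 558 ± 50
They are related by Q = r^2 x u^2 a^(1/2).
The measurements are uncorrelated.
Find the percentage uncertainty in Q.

Since Q is a product/quotient, work with relative uncertainties:
  (2·δr/r)² = (2×0.0623)² = 0.0155;  (1·δx/x)² = (1×0.0448)² = 0.00201;  (2·δu/u)² = (2×0.0675)² = 0.0182;  (½·δa/a)² = (0.5×0.0896)² = 0.00201
δQ/Q = √(0.0378) = 0.194

19.4%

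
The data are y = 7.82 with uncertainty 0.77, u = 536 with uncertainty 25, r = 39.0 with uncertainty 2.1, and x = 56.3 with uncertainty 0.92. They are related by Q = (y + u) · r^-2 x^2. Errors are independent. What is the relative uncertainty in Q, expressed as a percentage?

Let w = y + u = 544. δw = √(δy² + δu²) = √(0.593 + 625) = 25.0, so δw/w = 0.0460.
Q is then a monomial in w, r, x:
δQ/Q = √((δw/w)² + (-2·δr/r)² + (2·δx/x)²) = √(0.00212 + 0.0116 + 0.00107) = 0.122

12.2%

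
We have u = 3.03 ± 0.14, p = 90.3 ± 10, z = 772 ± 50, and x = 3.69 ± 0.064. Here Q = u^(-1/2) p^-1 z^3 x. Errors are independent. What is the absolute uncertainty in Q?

For a monomial Q ∝ u^(-1/2), p^-1, z^3, x, fractional errors add in quadrature:
  (−½·δu/u)² = (-0.5×0.0462)² = 0.000534;  (-1·δp/p)² = (-1×0.111)² = 0.0123;  (3·δz/z)² = (3×0.0648)² = 0.0378;  (1·δx/x)² = (1×0.0173)² = 0.000301
δQ/Q = √(0.0509) = 0.226
Q = 1.08e+07, so δQ = 0.226 × 1.08e+07 = 2.44e+06.

2.44e+06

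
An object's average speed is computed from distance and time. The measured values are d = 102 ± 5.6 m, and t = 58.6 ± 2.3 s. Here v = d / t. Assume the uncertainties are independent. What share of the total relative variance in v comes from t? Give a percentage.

33.8%

(δv/v)² = (1·δd/d)² + (-1·δt/t)²
  d term: (1×0.0549)² = 0.00301
  t term: (-1×0.0392)² = 0.00154
Total = 0.00455. Share from t = 0.00154/0.00455 = 0.338.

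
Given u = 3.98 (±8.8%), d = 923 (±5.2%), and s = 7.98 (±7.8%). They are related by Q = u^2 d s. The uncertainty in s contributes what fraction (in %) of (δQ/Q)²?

(δQ/Q)² = (2·δu/u)² + (1·δd/d)² + (1·δs/s)²
  u term: (2×0.0880)² = 0.0310
  d term: (1×0.0520)² = 0.00270
  s term: (1×0.0780)² = 0.00608
Total = 0.0398. Share from s = 0.00608/0.0398 = 0.153.

15.3%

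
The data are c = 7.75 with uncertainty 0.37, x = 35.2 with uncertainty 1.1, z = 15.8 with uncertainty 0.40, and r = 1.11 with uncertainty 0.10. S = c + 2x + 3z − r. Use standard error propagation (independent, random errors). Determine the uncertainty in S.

2.54

Sums and differences: (δS)² = Σ (cᵢ δxᵢ)².
  (δc)² = 0.137;  (2·δx)² = 4.84;  (3·δz)² = 1.44;  (δr)² = 0.0100
δS = √(6.43) = 2.54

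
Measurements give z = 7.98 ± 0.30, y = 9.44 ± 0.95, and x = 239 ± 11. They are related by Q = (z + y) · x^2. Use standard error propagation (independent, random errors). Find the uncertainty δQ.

1.08e+05

Let u = z + y = 17.4. δu = √(δz² + δy²) = √(0.0900 + 0.902) = 0.996, so δu/u = 0.0572.
Q is then a monomial in u, x:
δQ/Q = √((δu/u)² + (2·δx/x)²) = √(0.00327 + 0.00847) = 0.108
Q = 9.95e+05, so δQ = 0.108 × 9.95e+05 = 1.08e+05.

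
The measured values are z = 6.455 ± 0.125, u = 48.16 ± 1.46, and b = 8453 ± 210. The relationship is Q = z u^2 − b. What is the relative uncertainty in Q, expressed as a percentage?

15.0%

Let p = z·u^2 = 14970. δp/p = √((1·δz/z)² + (2·δu/u)²) = √(0.000375 + 0.00368) = 0.0636, so δp = 953.
Q = p − b: δQ = √(δp² + δb²) = √(9.08e+05 + 44100) = 976
Q = 6519, so δQ/Q = 976/6519 = 0.150.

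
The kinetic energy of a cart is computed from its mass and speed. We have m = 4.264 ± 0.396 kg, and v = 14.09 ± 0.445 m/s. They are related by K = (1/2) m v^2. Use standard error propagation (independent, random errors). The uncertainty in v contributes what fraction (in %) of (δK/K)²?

31.6%

(δK/K)² = (1·δm/m)² + (2·δv/v)²
  m term: (1×0.0929)² = 0.00862
  v term: (2×0.0316)² = 0.00399
Total = 0.0126. Share from v = 0.00399/0.0126 = 0.316.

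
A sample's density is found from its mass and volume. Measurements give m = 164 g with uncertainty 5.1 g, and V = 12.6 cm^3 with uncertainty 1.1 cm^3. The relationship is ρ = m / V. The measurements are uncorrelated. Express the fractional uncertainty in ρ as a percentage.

Since ρ is a product/quotient, work with relative uncertainties:
  (1·δm/m)² = (1×0.0311)² = 0.000967;  (-1·δV/V)² = (-1×0.0873)² = 0.00762
δρ/ρ = √(0.00859) = 0.0927

9.27%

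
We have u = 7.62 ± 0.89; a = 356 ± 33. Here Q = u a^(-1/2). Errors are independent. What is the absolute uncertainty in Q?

For a monomial Q ∝ u, a^(-1/2), fractional errors add in quadrature:
  (1·δu/u)² = (1×0.117)² = 0.0136;  (−½·δa/a)² = (-0.5×0.0927)² = 0.00215
δQ/Q = √(0.0158) = 0.126
Q = 0.404, so δQ = 0.126 × 0.404 = 0.0507.

0.0507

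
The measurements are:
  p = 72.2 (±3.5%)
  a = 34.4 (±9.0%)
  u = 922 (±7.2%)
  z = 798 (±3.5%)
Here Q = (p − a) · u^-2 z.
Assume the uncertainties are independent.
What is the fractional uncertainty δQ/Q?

0.182

Let w = p − a = 37.8. δw = √(δp² + δa²) = √(6.39 + 9.59) = 4.00, so δw/w = 0.106.
Q is then a monomial in w, u, z:
δQ/Q = √((δw/w)² + (-2·δu/u)² + (1·δz/z)²) = √(0.0112 + 0.0207 + 0.00123) = 0.182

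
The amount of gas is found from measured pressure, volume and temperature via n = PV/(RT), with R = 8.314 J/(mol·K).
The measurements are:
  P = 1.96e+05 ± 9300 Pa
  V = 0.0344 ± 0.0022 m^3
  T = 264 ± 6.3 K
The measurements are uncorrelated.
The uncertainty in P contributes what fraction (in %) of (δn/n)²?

32.6%

(δn/n)² = (1·δP/P)² + (1·δV/V)² + (-1·δT/T)²
  P term: (1×0.0474)² = 0.00225
  V term: (1×0.0640)² = 0.00409
  T term: (-1×0.0239)² = 0.000569
Total = 0.00691. Share from P = 0.00225/0.00691 = 0.326.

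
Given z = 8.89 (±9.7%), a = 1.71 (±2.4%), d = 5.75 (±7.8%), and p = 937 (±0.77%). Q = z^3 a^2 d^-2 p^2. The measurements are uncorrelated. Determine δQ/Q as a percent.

Products/powers → add relative errors in quadrature, weighted by exponent:
  (3·δz/z)² = (3×0.0970)² = 0.0847;  (2·δa/a)² = (2×0.0240)² = 0.00230;  (-2·δd/d)² = (-2×0.0780)² = 0.0243;  (2·δp/p)² = (2×0.00770)² = 0.000237
δQ/Q = √(0.112) = 0.334

33.4%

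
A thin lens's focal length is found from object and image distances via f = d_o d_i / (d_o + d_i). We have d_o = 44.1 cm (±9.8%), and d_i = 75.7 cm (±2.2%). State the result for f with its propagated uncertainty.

27.9 ± 1.74 cm

∂f/∂d_o = (d_i/(d_o+d_i))² = 0.399;  ∂f/∂d_i = (d_o/(d_o+d_i))² = 0.136
δf = √((∂f/∂d_o · δd_o)² + (∂f/∂d_i · δd_i)²) = √(2.98 + 0.0509) = 1.74 cm
f = 27.9 cm.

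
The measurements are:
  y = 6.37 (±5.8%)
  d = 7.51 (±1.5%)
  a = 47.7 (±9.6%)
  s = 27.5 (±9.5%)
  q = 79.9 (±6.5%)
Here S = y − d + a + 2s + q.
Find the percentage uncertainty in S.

4.78%

Each term contributes (cᵢ δxᵢ)² to (δS)²:
  (δy)² = 0.137;  (δd)² = 0.0127;  (δa)² = 21.0;  (2·δs)² = 27.3;  (δq)² = 27.0
δS = √(75.4) = 8.68
S = 181, so δS/S = 8.68/181 = 0.0478.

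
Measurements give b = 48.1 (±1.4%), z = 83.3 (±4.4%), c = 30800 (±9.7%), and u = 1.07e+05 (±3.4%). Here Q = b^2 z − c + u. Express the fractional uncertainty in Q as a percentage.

Let p = b^2·z = 1.93e+05. δp/p = √((2·δb/b)² + (1·δz/z)²) = √(0.000784 + 0.00194) = 0.0522, so δp = 10100.
Q = p − c + u: δQ = √(δp² + δc² + δu²) = √(1.01e+08 + 8.93e+06 + 1.32e+07) = 11100
Q = 2.69e+05, so δQ/Q = 11100/2.69e+05 = 0.0413.

4.13%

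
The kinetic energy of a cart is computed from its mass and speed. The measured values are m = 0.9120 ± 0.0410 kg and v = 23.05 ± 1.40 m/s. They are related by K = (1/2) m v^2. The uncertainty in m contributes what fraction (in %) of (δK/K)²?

(δK/K)² = (1·δm/m)² + (2·δv/v)²
  m term: (1×0.0450)² = 0.00202
  v term: (2×0.0607)² = 0.0148
Total = 0.0168. Share from m = 0.00202/0.0168 = 0.120.

12.0%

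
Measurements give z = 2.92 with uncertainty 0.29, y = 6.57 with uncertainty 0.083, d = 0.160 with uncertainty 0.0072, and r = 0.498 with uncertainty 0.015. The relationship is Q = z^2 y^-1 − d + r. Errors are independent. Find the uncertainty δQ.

Let p = z^2·y^-1 = 1.30. δp/p = √((2·δz/z)² + (-1·δy/y)²) = √(0.0395 + 0.000160) = 0.199, so δp = 0.258.
Q = p − d + r: δQ = √(δp² + δd² + δr²) = √(0.0667 + 5.18e-05 + 0.000225) = 0.259

0.259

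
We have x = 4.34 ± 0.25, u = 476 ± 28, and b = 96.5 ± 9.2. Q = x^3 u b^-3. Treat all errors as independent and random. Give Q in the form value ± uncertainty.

0.0433 ± 0.0147

Products/powers → add relative errors in quadrature, weighted by exponent:
  (3·δx/x)² = (3×0.0576)² = 0.0299;  (1·δu/u)² = (1×0.0588)² = 0.00346;  (-3·δb/b)² = (-3×0.0953)² = 0.0818
δQ/Q = √(0.115) = 0.339
Q = 0.0433, so δQ = 0.339 × 0.0433 = 0.0147.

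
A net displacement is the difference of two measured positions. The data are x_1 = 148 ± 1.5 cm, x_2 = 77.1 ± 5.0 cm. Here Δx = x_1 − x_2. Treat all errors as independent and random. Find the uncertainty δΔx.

Δx is a linear combination, so absolute uncertainties add in quadrature:
  (δx_1)² = 2.25;  (δx_2)² = 25.0
δΔx = √(27.2) = 5.22 cm

5.22 cm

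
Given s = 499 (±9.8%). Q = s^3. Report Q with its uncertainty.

(1.24 ± 0.365) × 10^8

For a monomial Q ∝ s^3, fractional errors add in quadrature:
  (3·δs/s)² = (3×0.0980)² = 0.0864
δQ/Q = √(0.0864) = 0.294
Q = 1.24e+08, so δQ = 0.294 × 1.24e+08 = 3.65e+07.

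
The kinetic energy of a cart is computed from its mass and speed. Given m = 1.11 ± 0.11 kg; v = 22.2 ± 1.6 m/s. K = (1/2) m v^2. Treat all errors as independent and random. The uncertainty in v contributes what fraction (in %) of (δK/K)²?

67.9%

(δK/K)² = (1·δm/m)² + (2·δv/v)²
  m term: (1×0.0991)² = 0.00982
  v term: (2×0.0721)² = 0.0208
Total = 0.0306. Share from v = 0.0208/0.0306 = 0.679.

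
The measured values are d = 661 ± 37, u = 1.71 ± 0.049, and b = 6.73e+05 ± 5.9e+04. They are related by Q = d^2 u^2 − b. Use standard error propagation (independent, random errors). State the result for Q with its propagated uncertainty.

Let p = d^2·u^2 = 1.28e+06. δp/p = √((2·δd/d)² + (2·δu/u)²) = √(0.0125 + 0.00328) = 0.126, so δp = 1.61e+05.
Q = p − b: δQ = √(δp² + δb²) = √(2.58e+10 + 3.48e+09) = 1.71e+05
Q = 6.05e+05.

(6.05 ± 1.71) × 10^5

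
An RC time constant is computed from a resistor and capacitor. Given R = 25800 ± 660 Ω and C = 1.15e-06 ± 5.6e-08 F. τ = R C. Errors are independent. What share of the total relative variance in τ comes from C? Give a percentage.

(δτ/τ)² = (1·δR/R)² + (1·δC/C)²
  R term: (1×0.0256)² = 0.000654
  C term: (1×0.0487)² = 0.00237
Total = 0.00303. Share from C = 0.00237/0.00303 = 0.784.

78.4%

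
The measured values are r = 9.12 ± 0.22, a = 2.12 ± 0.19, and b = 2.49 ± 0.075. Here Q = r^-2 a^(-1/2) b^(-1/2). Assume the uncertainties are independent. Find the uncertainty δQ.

Relative error in a monomial: (δQ/Q)² = Σ (nᵢ · δxᵢ/xᵢ)².
  (-2·δr/r)² = (-2×0.0241)² = 0.00233;  (−½·δa/a)² = (-0.5×0.0896)² = 0.00201;  (−½·δb/b)² = (-0.5×0.0301)² = 0.000227
δQ/Q = √(0.00456) = 0.0675
Q = 0.00523, so δQ = 0.0675 × 0.00523 = 0.000353.

0.000353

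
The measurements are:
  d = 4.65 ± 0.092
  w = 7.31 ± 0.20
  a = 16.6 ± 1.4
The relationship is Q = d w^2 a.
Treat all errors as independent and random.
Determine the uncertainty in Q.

Products/powers → add relative errors in quadrature, weighted by exponent:
  (1·δd/d)² = (1×0.0198)² = 0.000391;  (2·δw/w)² = (2×0.0274)² = 0.00299;  (1·δa/a)² = (1×0.0843)² = 0.00711
δQ/Q = √(0.0105) = 0.102
Q = 4120, so δQ = 0.102 × 4120 = 423.

423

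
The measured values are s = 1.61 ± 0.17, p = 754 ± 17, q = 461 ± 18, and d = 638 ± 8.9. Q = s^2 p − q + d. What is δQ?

416

Let w = s^2·p = 1950. δw/w = √((2·δs/s)² + (1·δp/p)²) = √(0.0446 + 0.000508) = 0.212, so δw = 415.
Q = w − q + d: δQ = √(δw² + δq² + δd²) = √(1.72e+05 + 324 + 79.2) = 416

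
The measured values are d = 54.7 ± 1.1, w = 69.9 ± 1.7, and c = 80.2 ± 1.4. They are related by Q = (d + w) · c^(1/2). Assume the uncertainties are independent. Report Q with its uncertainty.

Let u = d + w = 125. δu = √(δd² + δw²) = √(1.21 + 2.89) = 2.02, so δu/u = 0.0163.
Q is then a monomial in u, c:
δQ/Q = √((δu/u)² + (½·δc/c)²) = √(0.000264 + 7.62e-05) = 0.0184
Q = 1120, so δQ = 0.0184 × 1120 = 20.6.

1120 ± 20.6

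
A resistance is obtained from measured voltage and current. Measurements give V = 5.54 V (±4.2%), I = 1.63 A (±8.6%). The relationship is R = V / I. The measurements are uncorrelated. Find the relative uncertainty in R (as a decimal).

0.0957

Since R is a product/quotient, work with relative uncertainties:
  (1·δV/V)² = (1×0.0420)² = 0.00176;  (-1·δI/I)² = (-1×0.0860)² = 0.00740
δR/R = √(0.00916) = 0.0957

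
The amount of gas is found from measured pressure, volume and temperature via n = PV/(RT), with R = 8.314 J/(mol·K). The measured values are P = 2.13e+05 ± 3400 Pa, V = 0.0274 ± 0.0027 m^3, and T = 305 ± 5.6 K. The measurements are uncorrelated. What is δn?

Products/powers → add relative errors in quadrature, weighted by exponent:
  (1·δP/P)² = (1×0.0160)² = 0.000255;  (1·δV/V)² = (1×0.0985)² = 0.00971;  (-1·δT/T)² = (-1×0.0184)² = 0.000337
δn/n = √(0.0103) = 0.101
n = 2.30 mol, so δn = 0.101 × 2.30 = 0.234 mol.

0.234 mol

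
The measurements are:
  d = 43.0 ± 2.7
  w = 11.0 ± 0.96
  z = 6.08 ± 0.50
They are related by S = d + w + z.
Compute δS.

2.91

Sums and differences: (δS)² = Σ (cᵢ δxᵢ)².
  (δd)² = 7.29;  (δw)² = 0.922;  (δz)² = 0.250
δS = √(8.46) = 2.91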